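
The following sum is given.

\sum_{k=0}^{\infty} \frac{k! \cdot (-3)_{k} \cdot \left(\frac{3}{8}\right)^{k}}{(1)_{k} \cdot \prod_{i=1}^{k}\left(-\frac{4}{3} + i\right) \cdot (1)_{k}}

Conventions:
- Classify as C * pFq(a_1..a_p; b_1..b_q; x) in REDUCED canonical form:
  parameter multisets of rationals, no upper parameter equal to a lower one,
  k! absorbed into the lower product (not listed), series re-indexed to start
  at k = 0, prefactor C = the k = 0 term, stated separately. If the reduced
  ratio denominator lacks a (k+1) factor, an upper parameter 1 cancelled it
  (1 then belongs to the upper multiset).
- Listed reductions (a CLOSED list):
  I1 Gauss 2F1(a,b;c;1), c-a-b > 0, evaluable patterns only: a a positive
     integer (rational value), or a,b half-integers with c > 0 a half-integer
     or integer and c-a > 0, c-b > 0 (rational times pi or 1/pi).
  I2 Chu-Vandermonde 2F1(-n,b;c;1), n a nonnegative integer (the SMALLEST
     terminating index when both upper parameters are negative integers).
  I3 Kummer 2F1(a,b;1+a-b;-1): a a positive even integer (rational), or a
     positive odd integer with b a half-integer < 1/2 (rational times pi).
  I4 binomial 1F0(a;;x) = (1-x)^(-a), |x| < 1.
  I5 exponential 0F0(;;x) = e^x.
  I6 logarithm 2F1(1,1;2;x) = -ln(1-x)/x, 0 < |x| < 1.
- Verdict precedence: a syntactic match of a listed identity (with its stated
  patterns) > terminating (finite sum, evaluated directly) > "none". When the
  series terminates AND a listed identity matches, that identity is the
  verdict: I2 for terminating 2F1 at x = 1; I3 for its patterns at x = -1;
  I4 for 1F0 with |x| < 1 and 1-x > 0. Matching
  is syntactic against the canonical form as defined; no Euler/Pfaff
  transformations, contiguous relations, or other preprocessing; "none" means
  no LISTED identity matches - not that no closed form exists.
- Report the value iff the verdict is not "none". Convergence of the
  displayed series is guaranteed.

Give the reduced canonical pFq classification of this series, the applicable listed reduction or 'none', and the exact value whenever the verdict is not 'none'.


The tell: t_0 being 1, the parameter 1 appears in both the upper and lower lists and cancels.
Consecutive-term ratio: r(k) = \frac{3}{8} * (k-3) / [(k-\frac{1}{3}) (k+1)] ; factor over Q: parameters, x = \frac{3}{8}, and C = 1.

Classification (C = 1): 1F1 with upper {-3}, lower {-\frac{1}{3}}, argument x = \frac{3}{8}. Verdict: terminating (-3 upstairs). 4 nonzero terms in all; added directly. Hence: \frac{13409}{5120}.


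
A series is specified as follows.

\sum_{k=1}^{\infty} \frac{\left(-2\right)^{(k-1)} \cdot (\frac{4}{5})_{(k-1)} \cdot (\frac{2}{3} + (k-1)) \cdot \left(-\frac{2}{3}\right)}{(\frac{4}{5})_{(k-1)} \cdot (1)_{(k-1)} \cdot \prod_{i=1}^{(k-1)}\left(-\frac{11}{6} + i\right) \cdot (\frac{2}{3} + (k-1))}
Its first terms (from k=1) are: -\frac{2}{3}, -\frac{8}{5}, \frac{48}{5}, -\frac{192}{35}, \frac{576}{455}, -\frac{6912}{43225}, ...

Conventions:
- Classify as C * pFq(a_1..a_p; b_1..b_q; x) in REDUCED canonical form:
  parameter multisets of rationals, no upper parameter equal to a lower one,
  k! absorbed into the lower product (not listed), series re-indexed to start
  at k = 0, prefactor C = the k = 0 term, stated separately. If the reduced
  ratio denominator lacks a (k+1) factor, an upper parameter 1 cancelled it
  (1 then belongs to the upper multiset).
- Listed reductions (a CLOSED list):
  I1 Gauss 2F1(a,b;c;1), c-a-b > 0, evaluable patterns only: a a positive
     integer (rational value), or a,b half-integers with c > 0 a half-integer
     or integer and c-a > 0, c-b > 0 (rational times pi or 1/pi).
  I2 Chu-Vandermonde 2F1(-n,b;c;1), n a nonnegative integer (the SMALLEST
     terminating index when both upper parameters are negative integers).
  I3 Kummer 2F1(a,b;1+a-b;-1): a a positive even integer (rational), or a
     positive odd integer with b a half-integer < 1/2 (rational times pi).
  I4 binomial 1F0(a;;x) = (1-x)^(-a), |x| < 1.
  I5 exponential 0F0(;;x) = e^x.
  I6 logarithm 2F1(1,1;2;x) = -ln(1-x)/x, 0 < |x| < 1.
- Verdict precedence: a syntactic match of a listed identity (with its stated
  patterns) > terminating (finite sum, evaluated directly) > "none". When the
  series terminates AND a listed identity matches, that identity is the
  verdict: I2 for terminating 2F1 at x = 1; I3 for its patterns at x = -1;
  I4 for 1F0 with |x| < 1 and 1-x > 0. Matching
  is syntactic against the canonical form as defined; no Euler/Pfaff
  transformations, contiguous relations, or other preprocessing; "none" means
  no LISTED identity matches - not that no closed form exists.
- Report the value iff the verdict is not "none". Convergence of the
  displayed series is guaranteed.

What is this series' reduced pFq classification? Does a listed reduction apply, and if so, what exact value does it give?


Key observation: x = -2 and (1)_k (C = -2/3, x = -2) is k! itself.
Ratio: r(k) = -2 * 1 / [(k-\frac{5}{6}) (k+1)] ; factor over Q: parameters, x = -2, and C = -\frac{2}{3}.

Canonical form: C = -\frac{2}{3} times 0F1 with upper {-}, lower {-\frac{5}{6}}, x = -2. Verdict: none. A 0F1 with upper {-} fits none of I1-I6 at x = -2; the sum runs forever.


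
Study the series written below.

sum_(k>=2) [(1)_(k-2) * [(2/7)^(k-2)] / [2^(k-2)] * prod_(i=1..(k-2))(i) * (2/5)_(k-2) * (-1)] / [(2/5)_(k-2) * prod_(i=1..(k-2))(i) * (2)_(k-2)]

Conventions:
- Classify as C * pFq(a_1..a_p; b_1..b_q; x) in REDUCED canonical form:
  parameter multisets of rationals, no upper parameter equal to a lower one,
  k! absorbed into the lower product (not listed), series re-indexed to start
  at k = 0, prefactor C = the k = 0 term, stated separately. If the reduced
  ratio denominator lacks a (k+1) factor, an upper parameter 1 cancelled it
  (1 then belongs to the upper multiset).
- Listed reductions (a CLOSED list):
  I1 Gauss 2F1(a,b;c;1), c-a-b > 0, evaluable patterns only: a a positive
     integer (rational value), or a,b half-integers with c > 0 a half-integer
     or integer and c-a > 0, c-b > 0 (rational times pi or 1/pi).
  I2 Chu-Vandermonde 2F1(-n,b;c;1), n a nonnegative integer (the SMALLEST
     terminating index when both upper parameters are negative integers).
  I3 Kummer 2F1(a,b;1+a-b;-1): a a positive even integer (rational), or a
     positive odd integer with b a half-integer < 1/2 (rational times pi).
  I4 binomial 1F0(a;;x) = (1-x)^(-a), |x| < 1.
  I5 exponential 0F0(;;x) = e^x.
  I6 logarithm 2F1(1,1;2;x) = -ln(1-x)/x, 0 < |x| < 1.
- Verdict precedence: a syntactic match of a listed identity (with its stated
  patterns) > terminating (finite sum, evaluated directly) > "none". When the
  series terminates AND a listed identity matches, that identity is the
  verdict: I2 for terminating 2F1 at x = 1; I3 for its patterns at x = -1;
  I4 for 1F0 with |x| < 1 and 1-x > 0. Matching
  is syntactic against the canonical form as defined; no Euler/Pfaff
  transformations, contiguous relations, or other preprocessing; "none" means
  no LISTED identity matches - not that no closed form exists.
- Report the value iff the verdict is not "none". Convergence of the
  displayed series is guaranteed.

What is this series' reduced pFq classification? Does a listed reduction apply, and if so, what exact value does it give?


At argument 1/7: a 2F1 with upper {1, 1}, lower {2}, scaled by C = -1. Verdict at x = 1/7: logarithm (I6) matches (the logarithm: parameters (1,1;2), x = 1/7). Exact value: 7 * ln(6/7).

First insight: t_0 = -1 here, and the two k-th powers (C = -1) combine into one argument.
Step ratio: r(k) = (1/7) * (k+1) (k+1) / [(k+2) (k+1)] - rational in k, leading ratio (1/7); with t_0 = -1, classification follows.


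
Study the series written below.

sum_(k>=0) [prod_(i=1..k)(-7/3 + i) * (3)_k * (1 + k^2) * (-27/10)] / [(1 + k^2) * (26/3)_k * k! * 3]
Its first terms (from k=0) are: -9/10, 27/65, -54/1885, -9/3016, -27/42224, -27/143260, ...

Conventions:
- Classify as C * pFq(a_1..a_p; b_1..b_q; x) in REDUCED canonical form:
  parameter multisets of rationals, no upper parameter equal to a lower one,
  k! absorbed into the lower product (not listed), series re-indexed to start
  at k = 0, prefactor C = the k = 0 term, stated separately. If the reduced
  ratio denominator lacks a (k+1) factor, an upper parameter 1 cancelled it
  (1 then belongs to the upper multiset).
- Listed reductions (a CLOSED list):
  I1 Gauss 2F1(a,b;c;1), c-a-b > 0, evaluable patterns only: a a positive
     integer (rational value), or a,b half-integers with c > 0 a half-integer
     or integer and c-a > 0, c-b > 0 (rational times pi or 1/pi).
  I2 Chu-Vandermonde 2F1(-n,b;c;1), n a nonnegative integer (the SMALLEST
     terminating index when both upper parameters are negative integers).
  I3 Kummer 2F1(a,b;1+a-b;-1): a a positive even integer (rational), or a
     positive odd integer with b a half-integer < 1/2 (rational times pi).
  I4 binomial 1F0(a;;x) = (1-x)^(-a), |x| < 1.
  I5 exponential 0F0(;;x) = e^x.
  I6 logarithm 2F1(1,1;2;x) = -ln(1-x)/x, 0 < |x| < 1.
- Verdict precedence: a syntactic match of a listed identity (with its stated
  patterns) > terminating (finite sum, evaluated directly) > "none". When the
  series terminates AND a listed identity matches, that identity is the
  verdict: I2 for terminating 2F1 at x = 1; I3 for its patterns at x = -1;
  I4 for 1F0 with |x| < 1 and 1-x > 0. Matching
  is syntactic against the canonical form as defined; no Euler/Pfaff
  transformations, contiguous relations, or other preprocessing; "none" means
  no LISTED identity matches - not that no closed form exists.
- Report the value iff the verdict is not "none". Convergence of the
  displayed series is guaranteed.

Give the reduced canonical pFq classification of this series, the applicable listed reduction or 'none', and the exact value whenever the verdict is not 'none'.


Key step: x = 1 and the running product (C = -9/10) telescopes to a rising factorial.
Term ratio: r(k) = 1 * (k-4/3) (k+3) / [(k+26/3) (k+1)] - poly over poly, x = 1 from leading terms; C = -9/10 at k = 0.

This is -9/10 * 2F1(-4/3, 3; 26/3; 1) in reduced canonical form. Verdict: the Gauss summation I1 matches (x = 1: the Gamma ratio telescopes since c-a-b = 7 > 0 and a = 3 in Z>0). Hence: -391/756.


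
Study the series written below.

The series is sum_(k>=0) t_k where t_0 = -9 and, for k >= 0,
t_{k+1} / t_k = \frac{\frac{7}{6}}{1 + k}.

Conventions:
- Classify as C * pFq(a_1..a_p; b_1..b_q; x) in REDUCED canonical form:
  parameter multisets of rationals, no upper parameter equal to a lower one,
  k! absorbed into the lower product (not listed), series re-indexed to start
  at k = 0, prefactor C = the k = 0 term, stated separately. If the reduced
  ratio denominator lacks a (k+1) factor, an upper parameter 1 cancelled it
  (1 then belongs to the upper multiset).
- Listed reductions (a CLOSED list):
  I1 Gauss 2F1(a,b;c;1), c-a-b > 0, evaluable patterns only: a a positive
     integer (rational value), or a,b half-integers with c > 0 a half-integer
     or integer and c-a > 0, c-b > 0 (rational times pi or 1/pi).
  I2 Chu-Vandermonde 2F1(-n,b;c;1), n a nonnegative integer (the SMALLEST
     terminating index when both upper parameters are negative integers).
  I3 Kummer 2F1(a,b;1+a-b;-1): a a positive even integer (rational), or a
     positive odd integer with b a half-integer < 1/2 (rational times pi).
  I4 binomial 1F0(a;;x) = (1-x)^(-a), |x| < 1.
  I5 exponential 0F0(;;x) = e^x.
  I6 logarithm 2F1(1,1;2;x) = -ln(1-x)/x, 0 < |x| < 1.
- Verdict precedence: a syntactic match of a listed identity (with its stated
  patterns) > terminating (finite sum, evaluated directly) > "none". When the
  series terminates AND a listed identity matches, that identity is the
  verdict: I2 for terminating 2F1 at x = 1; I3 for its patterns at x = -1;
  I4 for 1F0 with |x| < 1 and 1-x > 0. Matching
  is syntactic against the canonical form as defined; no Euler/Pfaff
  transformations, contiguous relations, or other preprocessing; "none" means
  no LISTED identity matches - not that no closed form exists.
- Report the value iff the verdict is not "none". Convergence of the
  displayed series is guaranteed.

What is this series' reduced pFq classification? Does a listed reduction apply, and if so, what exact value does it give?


The series (x = \frac{7}{6}) is 0F0: upper {-}, lower {-}, prefactor -9. Verdict: exponential (I5) matches (the 0F0 exponential series at x = \frac{7}{6}). Its exact value is \left(-9\right) \cdot e^{\frac{7}{6}}.

Structural cue: with t_0 = -9, factor the ratio over Q (C = -9, x = 7/6): negated roots = parameters.
Consecutive-term ratio: r(k) = \frac{7}{6} * 1 / [(k+1)] - rational in k. x = \frac{7}{6}; t_0 = -9; negate the roots.


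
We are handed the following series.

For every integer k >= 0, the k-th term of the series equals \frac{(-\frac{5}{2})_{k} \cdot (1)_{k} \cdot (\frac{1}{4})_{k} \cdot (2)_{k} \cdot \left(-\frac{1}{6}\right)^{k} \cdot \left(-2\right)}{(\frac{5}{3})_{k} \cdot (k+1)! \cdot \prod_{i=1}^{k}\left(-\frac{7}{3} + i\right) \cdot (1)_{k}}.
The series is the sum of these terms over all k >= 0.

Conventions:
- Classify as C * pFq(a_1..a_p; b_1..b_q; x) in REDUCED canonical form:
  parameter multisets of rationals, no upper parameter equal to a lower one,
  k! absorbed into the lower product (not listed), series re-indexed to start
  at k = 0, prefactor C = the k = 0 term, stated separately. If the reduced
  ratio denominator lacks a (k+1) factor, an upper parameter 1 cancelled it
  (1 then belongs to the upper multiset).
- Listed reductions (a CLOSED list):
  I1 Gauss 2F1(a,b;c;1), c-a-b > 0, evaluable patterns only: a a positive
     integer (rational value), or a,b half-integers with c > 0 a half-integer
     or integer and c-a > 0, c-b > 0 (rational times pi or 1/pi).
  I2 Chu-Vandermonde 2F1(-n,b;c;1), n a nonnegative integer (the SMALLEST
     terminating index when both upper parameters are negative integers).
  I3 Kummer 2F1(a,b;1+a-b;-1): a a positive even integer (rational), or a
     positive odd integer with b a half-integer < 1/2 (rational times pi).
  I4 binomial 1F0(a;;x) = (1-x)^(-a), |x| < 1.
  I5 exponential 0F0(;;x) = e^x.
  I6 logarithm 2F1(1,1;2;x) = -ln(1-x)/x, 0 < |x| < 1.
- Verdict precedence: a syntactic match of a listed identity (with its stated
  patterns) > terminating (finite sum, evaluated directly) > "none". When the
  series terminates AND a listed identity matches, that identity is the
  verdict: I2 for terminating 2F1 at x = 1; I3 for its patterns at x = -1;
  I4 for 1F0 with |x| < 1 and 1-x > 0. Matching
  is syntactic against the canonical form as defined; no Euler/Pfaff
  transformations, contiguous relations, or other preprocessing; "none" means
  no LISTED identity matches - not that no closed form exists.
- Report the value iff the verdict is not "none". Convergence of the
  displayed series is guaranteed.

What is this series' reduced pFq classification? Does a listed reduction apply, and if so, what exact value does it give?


Key observation: from the first term -2: the parameter 2 appears in both the upper and lower lists and cancels.
Step ratio: r(k) = -\frac{1}{6} * (k-\frac{5}{2}) (k+\frac{1}{4}) (k+1) / [(k-\frac{4}{3}) (k+\frac{5}{3}) (k+1)] - rational in k, leading ratio -\frac{1}{6}; with t_0 = -2, classification follows.

Reduced: x = -\frac{1}{6}, 3F2, upper = {-\frac{5}{2}, \frac{1}{4}, 1}, lower = {-\frac{4}{3}, \frac{5}{3}}, C = -2. Verdict: none. Every listed pattern misses the 3F2 form at -\frac{1}{6}, upper {-\frac{5}{2}, \frac{1}{4}, 1}.


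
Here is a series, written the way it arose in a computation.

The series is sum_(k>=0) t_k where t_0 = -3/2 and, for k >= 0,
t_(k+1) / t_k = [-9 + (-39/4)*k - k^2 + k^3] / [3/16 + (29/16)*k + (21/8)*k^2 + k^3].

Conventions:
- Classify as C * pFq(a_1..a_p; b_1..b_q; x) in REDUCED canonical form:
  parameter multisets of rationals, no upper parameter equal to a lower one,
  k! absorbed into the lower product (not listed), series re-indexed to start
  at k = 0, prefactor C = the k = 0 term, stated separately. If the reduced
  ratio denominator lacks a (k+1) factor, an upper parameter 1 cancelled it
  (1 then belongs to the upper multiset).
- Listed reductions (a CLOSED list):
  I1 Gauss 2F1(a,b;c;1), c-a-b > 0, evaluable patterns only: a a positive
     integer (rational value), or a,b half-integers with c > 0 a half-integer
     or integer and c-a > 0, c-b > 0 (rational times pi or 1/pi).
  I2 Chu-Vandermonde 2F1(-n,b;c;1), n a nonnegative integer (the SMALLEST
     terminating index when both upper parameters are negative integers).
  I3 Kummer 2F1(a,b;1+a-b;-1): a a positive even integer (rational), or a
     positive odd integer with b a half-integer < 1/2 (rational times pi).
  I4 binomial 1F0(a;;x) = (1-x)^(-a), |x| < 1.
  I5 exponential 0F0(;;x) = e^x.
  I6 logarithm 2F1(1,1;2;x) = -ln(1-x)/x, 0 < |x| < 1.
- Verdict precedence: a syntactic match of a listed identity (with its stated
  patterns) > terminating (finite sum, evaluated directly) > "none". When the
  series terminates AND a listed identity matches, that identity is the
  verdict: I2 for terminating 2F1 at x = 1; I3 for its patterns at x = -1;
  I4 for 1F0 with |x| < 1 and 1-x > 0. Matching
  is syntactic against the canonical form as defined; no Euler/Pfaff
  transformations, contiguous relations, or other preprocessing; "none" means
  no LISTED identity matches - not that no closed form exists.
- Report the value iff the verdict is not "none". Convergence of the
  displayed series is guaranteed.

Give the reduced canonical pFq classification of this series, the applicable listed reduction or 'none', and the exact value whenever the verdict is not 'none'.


The series (x = 1) is 2F1: upper {-4, 3/2}, lower {1/8}, prefactor -3/2. Verdict (x = 1): Chu-Vandermonde (I2) applies (terminating 2F1 at x = 1 with n = 4, b = 3/2, c = 1/8). Sum: -143/170.

The tell: t_0 = -3/2 here, and the ratio is unreduced: k + 3/2 divides both sides (C = -3/2).
Adjacent-term ratio: r(k) = 1 * (k-4) (k+3/2) / [(k+1/8) (k+1)] ; factor over Q: parameters, x = 1, and C = -3/2.


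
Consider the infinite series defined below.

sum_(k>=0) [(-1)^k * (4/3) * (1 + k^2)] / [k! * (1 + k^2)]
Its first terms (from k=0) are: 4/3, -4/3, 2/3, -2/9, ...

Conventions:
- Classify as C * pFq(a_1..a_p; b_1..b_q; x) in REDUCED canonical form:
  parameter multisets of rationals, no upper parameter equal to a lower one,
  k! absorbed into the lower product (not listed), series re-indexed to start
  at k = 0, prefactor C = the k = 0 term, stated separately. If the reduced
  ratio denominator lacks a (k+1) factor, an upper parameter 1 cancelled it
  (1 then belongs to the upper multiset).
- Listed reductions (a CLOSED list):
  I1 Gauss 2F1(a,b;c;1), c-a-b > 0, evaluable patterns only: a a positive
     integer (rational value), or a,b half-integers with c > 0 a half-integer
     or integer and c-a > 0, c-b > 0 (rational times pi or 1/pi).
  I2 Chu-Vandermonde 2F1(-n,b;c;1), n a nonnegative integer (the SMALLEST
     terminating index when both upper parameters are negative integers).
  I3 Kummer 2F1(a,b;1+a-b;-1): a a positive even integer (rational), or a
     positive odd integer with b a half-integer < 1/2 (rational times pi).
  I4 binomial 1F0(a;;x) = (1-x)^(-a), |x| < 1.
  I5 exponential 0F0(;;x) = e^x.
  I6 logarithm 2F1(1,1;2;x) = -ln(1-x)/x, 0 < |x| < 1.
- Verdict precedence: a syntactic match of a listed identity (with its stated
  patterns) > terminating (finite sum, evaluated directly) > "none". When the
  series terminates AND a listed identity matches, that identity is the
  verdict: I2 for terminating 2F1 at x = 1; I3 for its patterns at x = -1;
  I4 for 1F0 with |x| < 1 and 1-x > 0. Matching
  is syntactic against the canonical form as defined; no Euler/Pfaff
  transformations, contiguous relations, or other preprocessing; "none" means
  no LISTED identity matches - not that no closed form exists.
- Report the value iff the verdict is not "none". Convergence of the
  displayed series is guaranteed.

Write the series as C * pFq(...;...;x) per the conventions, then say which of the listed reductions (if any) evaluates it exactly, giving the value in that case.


x = -1 here; the reduced form reads 0F0, upper {-}, lower {-}, C = 4/3. Verdict: the exponential series (I5) applies (the 0F0 exponential series at x = -1). Exact value: (4/3) * e^(-1).

The tell: with t_0 = 4/3, k^2 + 1 divides numerator and denominator alike; C = 4/3, x = -1 after cancelling.
Ratio: r(k) = (-1) * 1 / [(k+1)] - poly over poly, x = (-1) from leading terms; C = 4/3 at k = 0.


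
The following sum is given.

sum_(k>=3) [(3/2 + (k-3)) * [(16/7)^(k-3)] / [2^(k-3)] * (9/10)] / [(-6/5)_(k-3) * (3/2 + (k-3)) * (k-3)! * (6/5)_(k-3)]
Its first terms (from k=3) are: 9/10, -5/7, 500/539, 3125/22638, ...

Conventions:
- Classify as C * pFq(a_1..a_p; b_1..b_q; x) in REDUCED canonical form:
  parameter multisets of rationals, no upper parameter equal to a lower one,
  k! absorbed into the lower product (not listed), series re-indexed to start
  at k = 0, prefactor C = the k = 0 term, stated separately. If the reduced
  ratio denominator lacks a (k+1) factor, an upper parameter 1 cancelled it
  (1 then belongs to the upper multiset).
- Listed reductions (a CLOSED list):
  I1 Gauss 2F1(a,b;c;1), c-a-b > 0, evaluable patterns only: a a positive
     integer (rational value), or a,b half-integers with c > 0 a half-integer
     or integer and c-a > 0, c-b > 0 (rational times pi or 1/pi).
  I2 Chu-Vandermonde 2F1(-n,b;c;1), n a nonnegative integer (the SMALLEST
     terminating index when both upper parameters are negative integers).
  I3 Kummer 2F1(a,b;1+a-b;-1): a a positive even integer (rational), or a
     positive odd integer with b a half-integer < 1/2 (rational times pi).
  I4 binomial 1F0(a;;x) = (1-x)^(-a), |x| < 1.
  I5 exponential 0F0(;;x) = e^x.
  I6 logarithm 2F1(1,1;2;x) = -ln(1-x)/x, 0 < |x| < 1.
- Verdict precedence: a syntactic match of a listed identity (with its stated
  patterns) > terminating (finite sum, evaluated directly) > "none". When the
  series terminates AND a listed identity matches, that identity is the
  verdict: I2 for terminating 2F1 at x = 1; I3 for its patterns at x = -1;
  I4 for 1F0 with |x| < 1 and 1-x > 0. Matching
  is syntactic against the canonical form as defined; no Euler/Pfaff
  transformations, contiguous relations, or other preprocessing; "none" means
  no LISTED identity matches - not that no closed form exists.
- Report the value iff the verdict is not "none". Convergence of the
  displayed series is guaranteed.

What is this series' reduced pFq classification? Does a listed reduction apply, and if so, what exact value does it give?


The tell: t_0 being 9/10, k + 3/2 divides numerator and denominator alike; C = 9/10 after cancelling.
Term ratio: r(k) = (8/7) * 1 / [(k-6/5) (k+6/5) (k+1)] - rational; roots negated = parameters, x = (8/7), C = 9/10.

At argument 8/7: a 0F2 with upper {-}, lower {-6/5, 6/5}, scaled by C = 9/10. Verdict: none here - no I1-I6 shape fits x = 8/7 with lower {-6/5, 6/5}.


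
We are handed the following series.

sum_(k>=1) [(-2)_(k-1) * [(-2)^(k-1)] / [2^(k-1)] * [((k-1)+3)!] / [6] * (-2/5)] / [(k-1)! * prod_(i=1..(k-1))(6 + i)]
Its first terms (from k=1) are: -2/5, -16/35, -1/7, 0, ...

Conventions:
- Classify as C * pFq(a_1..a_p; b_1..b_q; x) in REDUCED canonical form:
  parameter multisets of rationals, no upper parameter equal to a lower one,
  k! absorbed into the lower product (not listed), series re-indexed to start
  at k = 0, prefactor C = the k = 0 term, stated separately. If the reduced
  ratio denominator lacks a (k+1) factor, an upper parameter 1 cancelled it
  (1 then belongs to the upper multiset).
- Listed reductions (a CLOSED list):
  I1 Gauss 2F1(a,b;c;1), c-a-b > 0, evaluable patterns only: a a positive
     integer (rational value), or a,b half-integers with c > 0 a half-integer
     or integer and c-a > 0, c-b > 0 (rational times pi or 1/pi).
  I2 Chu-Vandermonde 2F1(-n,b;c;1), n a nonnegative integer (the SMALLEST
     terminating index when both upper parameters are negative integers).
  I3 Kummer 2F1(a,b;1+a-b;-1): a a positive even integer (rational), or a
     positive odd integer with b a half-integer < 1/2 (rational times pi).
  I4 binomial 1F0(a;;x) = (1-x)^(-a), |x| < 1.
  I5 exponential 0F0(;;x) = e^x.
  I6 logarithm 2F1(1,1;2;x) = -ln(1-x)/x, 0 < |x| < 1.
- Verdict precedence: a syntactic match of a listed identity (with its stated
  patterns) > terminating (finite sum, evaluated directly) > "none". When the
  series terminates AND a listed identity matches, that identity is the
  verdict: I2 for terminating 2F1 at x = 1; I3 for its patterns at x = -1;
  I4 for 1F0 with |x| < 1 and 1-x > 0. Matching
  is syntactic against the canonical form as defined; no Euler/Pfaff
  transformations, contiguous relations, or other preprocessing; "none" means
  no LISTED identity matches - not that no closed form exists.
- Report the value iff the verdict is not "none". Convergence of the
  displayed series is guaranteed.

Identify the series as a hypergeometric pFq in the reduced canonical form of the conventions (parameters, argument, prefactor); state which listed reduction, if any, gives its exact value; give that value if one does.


x = -1 here; the reduced form reads 2F1, upper {-2, 4}, lower {7}, C = -2/5. Verdict at x = -1: Kummer's theorem (I3) matches (x = -1; c = 7 equals 1+a-b for upper {-2, 4}: listed pattern). Its exact value is -1.

Key step: with t_0 = -2/5, the two k-th powers (C = -2/5, x = -1) combine into one argument.
Ratio: r(k) = (-1) * (k-2) (k+4) / [(k+7) (k+1)] ; factor over Q: parameters, x = (-1), and C = -2/5.


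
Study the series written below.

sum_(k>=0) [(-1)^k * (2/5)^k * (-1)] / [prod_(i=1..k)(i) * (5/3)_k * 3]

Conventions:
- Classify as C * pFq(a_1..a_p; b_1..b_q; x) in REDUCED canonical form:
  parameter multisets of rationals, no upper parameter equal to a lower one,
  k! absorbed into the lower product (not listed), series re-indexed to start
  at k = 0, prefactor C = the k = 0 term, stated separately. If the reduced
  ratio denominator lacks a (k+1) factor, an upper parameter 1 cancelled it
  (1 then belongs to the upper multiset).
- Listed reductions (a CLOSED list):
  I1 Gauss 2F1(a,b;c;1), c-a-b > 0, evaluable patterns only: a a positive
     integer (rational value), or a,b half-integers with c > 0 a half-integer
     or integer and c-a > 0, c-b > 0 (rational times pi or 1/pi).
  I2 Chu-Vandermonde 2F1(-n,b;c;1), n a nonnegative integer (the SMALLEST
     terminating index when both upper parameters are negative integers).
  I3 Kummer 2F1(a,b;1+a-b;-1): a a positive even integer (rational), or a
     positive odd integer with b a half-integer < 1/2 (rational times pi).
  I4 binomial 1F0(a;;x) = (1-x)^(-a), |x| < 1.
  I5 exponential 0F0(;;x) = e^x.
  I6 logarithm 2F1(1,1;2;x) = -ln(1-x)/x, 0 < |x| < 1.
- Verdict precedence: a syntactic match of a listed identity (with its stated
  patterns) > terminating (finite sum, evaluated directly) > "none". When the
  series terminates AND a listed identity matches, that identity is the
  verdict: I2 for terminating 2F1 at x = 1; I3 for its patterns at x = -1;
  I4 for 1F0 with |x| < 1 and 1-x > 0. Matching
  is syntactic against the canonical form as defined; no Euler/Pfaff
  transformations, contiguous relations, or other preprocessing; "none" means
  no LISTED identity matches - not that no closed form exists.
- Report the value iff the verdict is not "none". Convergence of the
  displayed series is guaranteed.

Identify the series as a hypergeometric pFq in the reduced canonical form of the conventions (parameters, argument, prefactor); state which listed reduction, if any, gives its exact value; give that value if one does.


This is -1/3 * 0F1(-; 5/3; -2/5) in reduced canonical form. Verdict: none (x = -2/5): each listed identity misses the multisets {-} ; {5/3}.

Structural cue: from the first term -1/3: the (-1)^k factor (prefactor -1/3) folds into the argument's sign.
Step ratio: r(k) = (-2/5) * 1 / [(k+5/3) (k+1)] - poly over poly, x = (-2/5) from leading terms; C = -1/3 at k = 0.


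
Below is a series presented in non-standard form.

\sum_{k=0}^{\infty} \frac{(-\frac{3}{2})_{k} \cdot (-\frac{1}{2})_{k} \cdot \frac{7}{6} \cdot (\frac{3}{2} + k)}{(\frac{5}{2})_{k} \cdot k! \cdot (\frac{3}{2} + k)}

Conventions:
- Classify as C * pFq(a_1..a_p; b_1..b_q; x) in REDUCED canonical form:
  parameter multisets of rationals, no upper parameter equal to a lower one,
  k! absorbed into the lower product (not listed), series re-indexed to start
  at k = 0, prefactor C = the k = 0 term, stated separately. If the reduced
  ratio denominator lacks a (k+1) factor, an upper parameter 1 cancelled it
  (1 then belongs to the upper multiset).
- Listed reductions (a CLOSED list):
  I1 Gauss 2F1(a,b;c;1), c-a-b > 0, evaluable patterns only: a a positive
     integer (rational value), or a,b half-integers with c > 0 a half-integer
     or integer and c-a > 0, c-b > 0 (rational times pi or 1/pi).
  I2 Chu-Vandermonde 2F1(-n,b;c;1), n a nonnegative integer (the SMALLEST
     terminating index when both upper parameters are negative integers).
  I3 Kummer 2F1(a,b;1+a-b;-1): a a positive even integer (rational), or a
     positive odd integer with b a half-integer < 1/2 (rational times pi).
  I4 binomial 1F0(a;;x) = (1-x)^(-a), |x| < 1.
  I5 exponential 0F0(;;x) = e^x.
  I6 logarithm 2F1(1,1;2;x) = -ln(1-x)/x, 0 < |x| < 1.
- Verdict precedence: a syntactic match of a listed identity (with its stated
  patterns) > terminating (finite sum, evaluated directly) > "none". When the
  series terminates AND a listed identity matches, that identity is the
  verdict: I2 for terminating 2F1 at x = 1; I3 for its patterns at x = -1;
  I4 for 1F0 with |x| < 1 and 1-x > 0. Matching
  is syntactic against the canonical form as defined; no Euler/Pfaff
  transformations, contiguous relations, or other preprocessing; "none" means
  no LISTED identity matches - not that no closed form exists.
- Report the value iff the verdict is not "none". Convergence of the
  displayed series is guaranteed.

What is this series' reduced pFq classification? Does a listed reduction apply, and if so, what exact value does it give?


At argument 1: a 2F1 with upper {-\frac{3}{2}, -\frac{1}{2}}, lower {\frac{5}{2}}, scaled by C = \frac{7}{6}. Verdict at x = 1: Gauss (I1, half-integer pattern) matches (x = 1; upper {-\frac{3}{2}, -\frac{1}{2}} half-integers, c = \frac{5}{2} in the evaluable pattern). Its exact value is \frac{245}{512} \cdot \pi.

The tell: t_0 being \frac{7}{6}, k + 3/2 divides numerator and denominator alike; C = 7/6 after cancelling.
Term ratio: r(k) = 1 * (k-\frac{3}{2}) (k-\frac{1}{2}) / [(k+\frac{5}{2}) (k+1)] - rational in k, leading ratio 1; with t_0 = \frac{7}{6}, classification follows.


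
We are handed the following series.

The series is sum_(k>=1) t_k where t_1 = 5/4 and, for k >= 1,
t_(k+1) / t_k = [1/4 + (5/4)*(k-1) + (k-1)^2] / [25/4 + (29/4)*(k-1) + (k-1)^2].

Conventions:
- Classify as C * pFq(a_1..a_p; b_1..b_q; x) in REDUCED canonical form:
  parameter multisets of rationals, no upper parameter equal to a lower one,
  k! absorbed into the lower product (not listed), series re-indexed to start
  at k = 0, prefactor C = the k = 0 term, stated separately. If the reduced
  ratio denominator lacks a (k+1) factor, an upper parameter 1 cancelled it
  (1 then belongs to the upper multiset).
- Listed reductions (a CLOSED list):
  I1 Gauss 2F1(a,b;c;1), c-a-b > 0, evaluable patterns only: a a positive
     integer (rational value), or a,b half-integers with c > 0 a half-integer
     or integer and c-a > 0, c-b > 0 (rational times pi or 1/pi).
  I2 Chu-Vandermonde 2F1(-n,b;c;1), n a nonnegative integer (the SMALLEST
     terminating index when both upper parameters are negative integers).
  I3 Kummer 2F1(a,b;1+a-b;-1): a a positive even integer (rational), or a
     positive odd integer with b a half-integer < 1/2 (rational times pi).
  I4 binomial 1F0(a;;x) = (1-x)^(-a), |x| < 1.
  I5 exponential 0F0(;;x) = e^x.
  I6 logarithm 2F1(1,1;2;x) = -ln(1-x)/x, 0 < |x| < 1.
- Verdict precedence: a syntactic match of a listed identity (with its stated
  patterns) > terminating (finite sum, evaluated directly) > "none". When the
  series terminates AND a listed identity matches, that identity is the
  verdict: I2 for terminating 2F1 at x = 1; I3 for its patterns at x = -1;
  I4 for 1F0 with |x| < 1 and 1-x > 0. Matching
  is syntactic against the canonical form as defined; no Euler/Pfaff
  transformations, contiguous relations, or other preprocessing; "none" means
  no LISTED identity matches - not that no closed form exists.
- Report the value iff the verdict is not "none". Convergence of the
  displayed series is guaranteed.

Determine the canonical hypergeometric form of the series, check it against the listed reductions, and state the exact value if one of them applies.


This is 5/4 * 2F1(1/4, 1; 25/4; 1) in reduced canonical form. Verdict: the Gauss summation I1 applies (x = 1: the Gamma ratio telescopes since c-a-b = 5 > 0 and a = 1 in Z>0). Value: 21/16.

Key step: t_0 being 5/4, roots of the ratio polynomials (C = 5/4, x = 1) are the negated parameters.
Adjacent-term ratio: r(k) = 1 * (k+1/4) (k+1) / [(k+25/4) (k+1)] - rational in k. x = 1; t_0 = 5/4; negate the roots.


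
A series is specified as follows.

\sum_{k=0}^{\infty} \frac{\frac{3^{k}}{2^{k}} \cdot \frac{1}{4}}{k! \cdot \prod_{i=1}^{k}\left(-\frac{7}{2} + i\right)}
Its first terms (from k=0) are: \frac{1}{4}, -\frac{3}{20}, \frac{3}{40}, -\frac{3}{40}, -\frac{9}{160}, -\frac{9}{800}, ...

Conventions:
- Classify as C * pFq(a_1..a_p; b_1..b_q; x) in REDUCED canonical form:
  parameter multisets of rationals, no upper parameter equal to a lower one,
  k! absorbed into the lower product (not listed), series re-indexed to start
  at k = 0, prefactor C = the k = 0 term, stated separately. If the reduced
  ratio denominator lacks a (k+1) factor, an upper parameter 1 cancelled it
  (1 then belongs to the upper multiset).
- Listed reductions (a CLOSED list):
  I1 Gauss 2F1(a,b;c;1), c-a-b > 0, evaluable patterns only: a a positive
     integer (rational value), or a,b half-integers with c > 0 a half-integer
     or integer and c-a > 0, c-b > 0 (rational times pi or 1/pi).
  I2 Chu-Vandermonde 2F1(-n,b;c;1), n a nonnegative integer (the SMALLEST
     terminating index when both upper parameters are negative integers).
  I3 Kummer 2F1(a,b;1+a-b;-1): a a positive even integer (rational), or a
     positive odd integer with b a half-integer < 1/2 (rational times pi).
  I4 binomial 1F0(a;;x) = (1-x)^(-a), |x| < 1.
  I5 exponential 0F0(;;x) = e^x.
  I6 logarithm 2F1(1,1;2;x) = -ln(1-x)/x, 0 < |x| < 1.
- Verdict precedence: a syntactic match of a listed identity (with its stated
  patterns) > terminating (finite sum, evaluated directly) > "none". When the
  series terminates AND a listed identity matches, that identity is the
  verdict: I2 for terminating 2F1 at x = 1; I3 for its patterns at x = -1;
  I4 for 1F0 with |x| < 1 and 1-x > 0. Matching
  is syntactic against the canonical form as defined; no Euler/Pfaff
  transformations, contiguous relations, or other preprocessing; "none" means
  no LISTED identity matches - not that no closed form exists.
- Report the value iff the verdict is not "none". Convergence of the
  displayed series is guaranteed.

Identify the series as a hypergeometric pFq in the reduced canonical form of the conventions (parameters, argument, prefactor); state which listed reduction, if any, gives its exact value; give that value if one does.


This is \frac{1}{4} * 0F1(-; -\frac{5}{2}; \frac{3}{2}) in reduced canonical form. Verdict: no listed reduction: x = \frac{3}{2} and upper {-} fail every I1-I6 pattern.

First insight: from the first term \frac{1}{4}: the two k-th powers (prefactor 1/4) combine into one argument.
Term ratio: r(k) = \frac{3}{2} * 1 / [(k-\frac{5}{2}) (k+1)] - rational; roots negated = parameters, x = \frac{3}{2}, C = \frac{1}{4}.


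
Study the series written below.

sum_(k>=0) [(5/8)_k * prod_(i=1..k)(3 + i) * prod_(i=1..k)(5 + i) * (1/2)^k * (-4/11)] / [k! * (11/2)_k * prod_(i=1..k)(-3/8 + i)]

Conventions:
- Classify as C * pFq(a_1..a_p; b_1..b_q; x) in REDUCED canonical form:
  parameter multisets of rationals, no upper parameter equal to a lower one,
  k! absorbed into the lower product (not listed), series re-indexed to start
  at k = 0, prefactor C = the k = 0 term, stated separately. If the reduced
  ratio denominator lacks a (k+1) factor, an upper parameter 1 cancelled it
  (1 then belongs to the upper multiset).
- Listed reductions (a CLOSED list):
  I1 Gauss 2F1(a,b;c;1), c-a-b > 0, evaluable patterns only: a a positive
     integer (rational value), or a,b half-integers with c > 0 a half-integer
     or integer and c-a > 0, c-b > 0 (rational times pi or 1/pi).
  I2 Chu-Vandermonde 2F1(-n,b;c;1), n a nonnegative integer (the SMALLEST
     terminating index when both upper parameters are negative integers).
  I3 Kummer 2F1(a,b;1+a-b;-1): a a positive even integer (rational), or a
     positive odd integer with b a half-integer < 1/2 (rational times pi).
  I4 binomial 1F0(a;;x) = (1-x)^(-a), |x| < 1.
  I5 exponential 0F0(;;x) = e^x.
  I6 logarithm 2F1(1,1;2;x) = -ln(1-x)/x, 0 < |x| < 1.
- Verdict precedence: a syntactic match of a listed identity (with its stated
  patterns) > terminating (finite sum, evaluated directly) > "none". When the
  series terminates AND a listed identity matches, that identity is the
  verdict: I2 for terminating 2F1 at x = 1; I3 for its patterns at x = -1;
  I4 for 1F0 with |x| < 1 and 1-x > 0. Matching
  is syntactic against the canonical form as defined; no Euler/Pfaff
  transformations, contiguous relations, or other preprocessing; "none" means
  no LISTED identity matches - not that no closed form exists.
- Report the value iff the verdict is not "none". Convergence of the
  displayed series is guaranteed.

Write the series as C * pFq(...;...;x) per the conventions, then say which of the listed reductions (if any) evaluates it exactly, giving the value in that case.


First insight: t_0 = -4/11 here, and the running product (C = -4/11, x = 1/2) telescopes to a rising factorial.
Adjacent-term ratio: r(k) = (1/2) * (k+4) (k+6) / [(k+11/2) (k+1)] - poly over poly, x = (1/2) from leading terms; C = -4/11 at k = 0.

Prefactor -4/11, argument 1/2: 2F1 with upper {4, 6} over lower {11/2}. Verdict: none here - no I1-I6 shape fits x = 1/2 with lower {11/2}.


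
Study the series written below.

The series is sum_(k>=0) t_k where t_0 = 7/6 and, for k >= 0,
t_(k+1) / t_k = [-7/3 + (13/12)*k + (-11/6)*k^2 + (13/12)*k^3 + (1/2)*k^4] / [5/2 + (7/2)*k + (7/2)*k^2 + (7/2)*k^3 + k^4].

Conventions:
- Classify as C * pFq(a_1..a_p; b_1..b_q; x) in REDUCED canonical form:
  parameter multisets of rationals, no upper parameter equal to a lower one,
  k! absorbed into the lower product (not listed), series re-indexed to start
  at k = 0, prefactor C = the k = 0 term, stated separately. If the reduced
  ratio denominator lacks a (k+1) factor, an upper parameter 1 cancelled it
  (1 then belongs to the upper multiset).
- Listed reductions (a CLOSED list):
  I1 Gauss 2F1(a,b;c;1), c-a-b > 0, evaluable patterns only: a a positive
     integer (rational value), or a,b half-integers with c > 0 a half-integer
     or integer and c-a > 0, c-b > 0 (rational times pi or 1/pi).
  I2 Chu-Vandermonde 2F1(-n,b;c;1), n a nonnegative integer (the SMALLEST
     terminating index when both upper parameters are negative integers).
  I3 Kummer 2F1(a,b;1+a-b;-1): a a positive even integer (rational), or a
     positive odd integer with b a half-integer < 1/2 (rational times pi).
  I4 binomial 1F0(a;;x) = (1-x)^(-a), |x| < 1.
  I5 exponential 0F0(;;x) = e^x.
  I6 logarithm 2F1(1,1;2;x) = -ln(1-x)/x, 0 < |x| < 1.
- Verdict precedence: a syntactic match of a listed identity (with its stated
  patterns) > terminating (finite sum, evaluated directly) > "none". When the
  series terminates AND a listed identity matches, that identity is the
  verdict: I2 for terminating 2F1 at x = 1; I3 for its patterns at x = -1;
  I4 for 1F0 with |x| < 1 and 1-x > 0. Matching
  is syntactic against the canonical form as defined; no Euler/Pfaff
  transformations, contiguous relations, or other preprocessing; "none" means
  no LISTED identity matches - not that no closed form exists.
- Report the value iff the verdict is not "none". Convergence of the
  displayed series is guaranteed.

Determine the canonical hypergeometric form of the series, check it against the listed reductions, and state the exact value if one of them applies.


The tell: t_0 = 7/6 here, and the ratio is unreduced: k^2 + 1 divides both sides (C = 7/6).
Term ratio: r(k) = (1/2) * (k-4/3) (k+7/2) / [(k+5/2) (k+1)] - rational in k. x = (1/2); t_0 = 7/6; negate the roots.

At argument 1/2: a 2F1 with upper {-4/3, 7/2}, lower {5/2}, scaled by C = 7/6. Verdict: none - at argument 1/2 the multisets {-4/3, 7/2} ; {5/2} match no listed identity.
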